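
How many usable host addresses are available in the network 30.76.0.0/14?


Host bits = 32 - 14 = 18
Total addresses = 2^18 = 262144
Usable = total - 2 (network and broadcast)
Usable hosts: 262142


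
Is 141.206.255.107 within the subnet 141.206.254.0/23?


Subnet network: 141.206.254.0
Test IP AND mask: 141.206.254.0
Yes, 141.206.255.107 is in 141.206.254.0/23


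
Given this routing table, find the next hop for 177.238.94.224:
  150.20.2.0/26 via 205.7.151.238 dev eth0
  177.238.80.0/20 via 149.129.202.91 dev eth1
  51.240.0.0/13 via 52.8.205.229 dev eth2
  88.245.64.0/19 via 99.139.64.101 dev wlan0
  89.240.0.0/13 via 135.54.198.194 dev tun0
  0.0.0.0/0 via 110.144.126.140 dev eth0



Longest prefix match for 177.238.94.224:
  /26 150.20.2.0: no
  /20 177.238.80.0: MATCH
  /13 51.240.0.0: no
  /19 88.245.64.0: no
  /13 89.240.0.0: no
  /0 0.0.0.0: MATCH
Selected: next-hop 149.129.202.91 via eth1 (matched /20)


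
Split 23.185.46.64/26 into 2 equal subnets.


New prefix = 26 + 1 = 27
Each subnet has 32 addresses
  23.185.46.64/27
  23.185.46.96/27
Subnets: 23.185.46.64/27, 23.185.46.96/27


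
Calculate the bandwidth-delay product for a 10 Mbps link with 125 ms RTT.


BDP = bandwidth * RTT
= 10 Mbps * 125 ms
= 10 * 1e6 * 125 / 1000 bits
= 1250000 bits
= 156250 bytes
= 152.5879 KB
BDP = 1250000 bits (156250 bytes)


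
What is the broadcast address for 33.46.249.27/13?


Network: 33.40.0.0/13
Host bits = 19
Set all host bits to 1:
Broadcast: 33.47.255.255


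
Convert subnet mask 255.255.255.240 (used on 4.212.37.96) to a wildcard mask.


Subnet mask: 255.255.255.240
Wildcard = 255.255.255.255 - subnet mask
255 - 255 = 0
255 - 255 = 0
255 - 255 = 0
255 - 240 = 15
Wildcard: 0.0.0.15


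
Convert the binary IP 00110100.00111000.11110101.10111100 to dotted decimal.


00110100 = 52
00111000 = 56
11110101 = 245
10111100 = 188
IP: 52.56.245.188


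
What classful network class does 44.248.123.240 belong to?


First octet: 44
Binary: 00101100
0xxxxxxx -> Class A (1-126)
Class A, default mask 255.0.0.0 (/8)


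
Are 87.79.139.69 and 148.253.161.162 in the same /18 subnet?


Mask: 255.255.192.0
87.79.139.69 AND mask = 87.79.128.0
148.253.161.162 AND mask = 148.253.128.0
No, different subnets (87.79.128.0 vs 148.253.128.0)


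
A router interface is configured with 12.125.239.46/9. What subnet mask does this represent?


/9 means 9 network bits, 23 host bits
Binary: 11111111100000000000000000000000
Mask: 255.128.0.0


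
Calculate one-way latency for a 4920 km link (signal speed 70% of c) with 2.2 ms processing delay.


Speed = 0.7 * 3e5 km/s = 210000 km/s
Propagation delay = 4920 / 210000 = 0.0234 s = 23.4286 ms
Processing delay = 2.2 ms
Total one-way latency = 25.6286 ms


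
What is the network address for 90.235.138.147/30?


IP:   01011010.11101011.10001010.10010011
Mask: 11111111.11111111.11111111.11111100
AND operation:
Net:  01011010.11101011.10001010.10010000
Network: 90.235.138.144/30


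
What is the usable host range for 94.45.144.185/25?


Network: 94.45.144.128
Broadcast: 94.45.144.255
First usable = network + 1
Last usable = broadcast - 1
Range: 94.45.144.129 to 94.45.144.254


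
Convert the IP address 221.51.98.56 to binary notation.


221 = 11011101
51 = 00110011
98 = 01100010
56 = 00111000
Binary: 11011101.00110011.01100010.00111000


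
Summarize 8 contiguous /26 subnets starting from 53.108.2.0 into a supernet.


Original prefix: /26
Number of subnets: 8 = 2^3
New prefix = 26 - 3 = 23
Supernet: 53.108.2.0/23


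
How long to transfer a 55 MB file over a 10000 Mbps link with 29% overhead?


Effective throughput = 10000 * (1 - 29/100) = 7100 Mbps
File size in Mb = 55 * 8 = 440 Mb
Time = 440 / 7100
Time = 0.062 seconds


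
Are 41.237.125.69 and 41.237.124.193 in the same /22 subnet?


Mask: 255.255.252.0
41.237.125.69 AND mask = 41.237.124.0
41.237.124.193 AND mask = 41.237.124.0
Yes, same subnet (41.237.124.0)


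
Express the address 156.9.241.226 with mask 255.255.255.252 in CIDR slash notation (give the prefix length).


Binary: 11111111.11111111.11111111.11111100
Count leading 1s
Prefix: /30


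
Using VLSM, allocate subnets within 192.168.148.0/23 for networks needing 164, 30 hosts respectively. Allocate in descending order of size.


164 hosts -> /24 (254 usable): 192.168.148.0/24
30 hosts -> /27 (30 usable): 192.168.149.0/27
Allocation: 192.168.148.0/24 (164 hosts, 254 usable); 192.168.149.0/27 (30 hosts, 30 usable)


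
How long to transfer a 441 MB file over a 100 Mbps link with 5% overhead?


Effective throughput = 100 * (1 - 5/100) = 95 Mbps
File size in Mb = 441 * 8 = 3528 Mb
Time = 3528 / 95
Time = 37.1368 seconds


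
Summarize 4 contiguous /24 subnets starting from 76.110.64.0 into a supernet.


Original prefix: /24
Number of subnets: 4 = 2^2
New prefix = 24 - 2 = 22
Supernet: 76.110.64.0/22


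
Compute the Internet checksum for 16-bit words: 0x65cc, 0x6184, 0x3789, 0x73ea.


Sum all words (with carry folding):
+ 0x65cc = 0x65cc
+ 0x6184 = 0xc750
+ 0x3789 = 0xfed9
+ 0x73ea = 0x72c4
One's complement: ~0x72c4
Checksum = 0x8d3b


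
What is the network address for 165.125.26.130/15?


IP:   10100101.01111101.00011010.10000010
Mask: 11111111.11111110.00000000.00000000
AND operation:
Net:  10100101.01111100.00000000.00000000
Network: 165.124.0.0/15


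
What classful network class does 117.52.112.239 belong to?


First octet: 117
Binary: 01110101
0xxxxxxx -> Class A (1-126)
Class A, default mask 255.0.0.0 (/8)


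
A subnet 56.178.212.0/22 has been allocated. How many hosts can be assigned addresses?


Host bits = 32 - 22 = 10
Total addresses = 2^10 = 1024
Usable = total - 2 (network and broadcast)
Usable hosts: 1022


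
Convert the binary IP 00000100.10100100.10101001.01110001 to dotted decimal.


00000100 = 4
10100100 = 164
10101001 = 169
01110001 = 113
IP: 4.164.169.113


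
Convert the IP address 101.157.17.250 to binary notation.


101 = 01100101
157 = 10011101
17 = 00010001
250 = 11111010
Binary: 01100101.10011101.00010001.11111010


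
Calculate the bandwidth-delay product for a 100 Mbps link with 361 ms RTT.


BDP = bandwidth * RTT
= 100 Mbps * 361 ms
= 100 * 1e6 * 361 / 1000 bits
= 36100000 bits
= 4512500 bytes
= 4406.7383 KB
BDP = 36100000 bits (4512500 bytes)


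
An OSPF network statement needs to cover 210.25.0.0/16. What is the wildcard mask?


Subnet mask: 255.255.0.0
Wildcard = 255.255.255.255 - subnet mask
255 - 255 = 0
255 - 255 = 0
255 - 0 = 255
255 - 0 = 255
Wildcard: 0.0.255.255


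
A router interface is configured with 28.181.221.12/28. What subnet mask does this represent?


/28 means 28 network bits, 4 host bits
Binary: 11111111111111111111111111110000
Mask: 255.255.255.240


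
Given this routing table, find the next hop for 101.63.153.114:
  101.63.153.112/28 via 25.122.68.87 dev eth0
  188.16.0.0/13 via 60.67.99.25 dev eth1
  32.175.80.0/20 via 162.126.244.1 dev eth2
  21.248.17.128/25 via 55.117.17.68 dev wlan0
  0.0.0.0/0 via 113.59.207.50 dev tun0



Longest prefix match for 101.63.153.114:
  /28 101.63.153.112: MATCH
  /13 188.16.0.0: no
  /20 32.175.80.0: no
  /25 21.248.17.128: no
  /0 0.0.0.0: MATCH
Selected: next-hop 25.122.68.87 via eth0 (matched /28)


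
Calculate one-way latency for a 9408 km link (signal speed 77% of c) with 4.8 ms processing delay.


Speed = 0.77 * 3e5 km/s = 231000 km/s
Propagation delay = 9408 / 231000 = 0.0407 s = 40.7273 ms
Processing delay = 4.8 ms
Total one-way latency = 45.5273 ms


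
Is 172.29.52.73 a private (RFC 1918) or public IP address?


RFC 1918 private ranges:
  10.0.0.0/8 (10.0.0.0 - 10.255.255.255)
  172.16.0.0/12 (172.16.0.0 - 172.31.255.255)
  192.168.0.0/16 (192.168.0.0 - 192.168.255.255)
Private (in 172.16.0.0/12)


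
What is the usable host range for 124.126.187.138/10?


Network: 124.64.0.0
Broadcast: 124.127.255.255
First usable = network + 1
Last usable = broadcast - 1
Range: 124.64.0.1 to 124.127.255.254


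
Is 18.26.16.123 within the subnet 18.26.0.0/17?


Subnet network: 18.26.0.0
Test IP AND mask: 18.26.0.0
Yes, 18.26.16.123 is in 18.26.0.0/17


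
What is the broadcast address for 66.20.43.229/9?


Network: 66.0.0.0/9
Host bits = 23
Set all host bits to 1:
Broadcast: 66.127.255.255


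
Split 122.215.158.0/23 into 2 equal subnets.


New prefix = 23 + 1 = 24
Each subnet has 256 addresses
  122.215.158.0/24
  122.215.159.0/24
Subnets: 122.215.158.0/24, 122.215.159.0/24


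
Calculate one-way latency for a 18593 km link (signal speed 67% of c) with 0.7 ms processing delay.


Speed = 0.67 * 3e5 km/s = 201000 km/s
Propagation delay = 18593 / 201000 = 0.0925 s = 92.5025 ms
Processing delay = 0.7 ms
Total one-way latency = 93.2025 ms


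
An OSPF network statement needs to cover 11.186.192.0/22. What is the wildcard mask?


Subnet mask: 255.255.252.0
Wildcard = 255.255.255.255 - subnet mask
255 - 255 = 0
255 - 255 = 0
255 - 252 = 3
255 - 0 = 255
Wildcard: 0.0.3.255


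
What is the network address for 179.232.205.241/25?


IP:   10110011.11101000.11001101.11110001
Mask: 11111111.11111111.11111111.10000000
AND operation:
Net:  10110011.11101000.11001101.10000000
Network: 179.232.205.128/25


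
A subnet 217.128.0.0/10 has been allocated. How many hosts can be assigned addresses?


Host bits = 32 - 10 = 22
Total addresses = 2^22 = 4194304
Usable = total - 2 (network and broadcast)
Usable hosts: 4194302


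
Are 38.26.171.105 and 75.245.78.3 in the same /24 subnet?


Mask: 255.255.255.0
38.26.171.105 AND mask = 38.26.171.0
75.245.78.3 AND mask = 75.245.78.0
No, different subnets (38.26.171.0 vs 75.245.78.0)


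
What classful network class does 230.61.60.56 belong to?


First octet: 230
Binary: 11100110
1110xxxx -> Class D (224-239)
Class D (multicast), default mask N/A


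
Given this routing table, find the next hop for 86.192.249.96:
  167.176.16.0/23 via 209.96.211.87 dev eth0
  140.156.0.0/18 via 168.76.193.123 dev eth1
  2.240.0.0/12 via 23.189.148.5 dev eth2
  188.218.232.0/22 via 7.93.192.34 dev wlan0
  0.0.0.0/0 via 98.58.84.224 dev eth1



Longest prefix match for 86.192.249.96:
  /23 167.176.16.0: no
  /18 140.156.0.0: no
  /12 2.240.0.0: no
  /22 188.218.232.0: no
  /0 0.0.0.0: MATCH
Selected: next-hop 98.58.84.224 via eth1 (matched /0)


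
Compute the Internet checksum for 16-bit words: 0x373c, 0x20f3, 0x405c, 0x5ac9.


Sum all words (with carry folding):
+ 0x373c = 0x373c
+ 0x20f3 = 0x582f
+ 0x405c = 0x988b
+ 0x5ac9 = 0xf354
One's complement: ~0xf354
Checksum = 0x0cab


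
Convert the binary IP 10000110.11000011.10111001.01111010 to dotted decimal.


10000110 = 134
11000011 = 195
10111001 = 185
01111010 = 122
IP: 134.195.185.122


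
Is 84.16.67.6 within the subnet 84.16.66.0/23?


Subnet network: 84.16.66.0
Test IP AND mask: 84.16.66.0
Yes, 84.16.67.6 is in 84.16.66.0/23


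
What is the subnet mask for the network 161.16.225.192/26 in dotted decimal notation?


/26 means 26 network bits, 6 host bits
Binary: 11111111111111111111111111000000
Mask: 255.255.255.192


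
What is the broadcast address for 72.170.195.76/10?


Network: 72.128.0.0/10
Host bits = 22
Set all host bits to 1:
Broadcast: 72.191.255.255


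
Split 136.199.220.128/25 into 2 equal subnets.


New prefix = 25 + 1 = 26
Each subnet has 64 addresses
  136.199.220.128/26
  136.199.220.192/26
Subnets: 136.199.220.128/26, 136.199.220.192/26


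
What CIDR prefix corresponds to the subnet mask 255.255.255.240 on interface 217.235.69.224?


Binary: 11111111.11111111.11111111.11110000
Count leading 1s
Prefix: /28


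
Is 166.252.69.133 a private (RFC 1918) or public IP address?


RFC 1918 private ranges:
  10.0.0.0/8 (10.0.0.0 - 10.255.255.255)
  172.16.0.0/12 (172.16.0.0 - 172.31.255.255)
  192.168.0.0/16 (192.168.0.0 - 192.168.255.255)
Public (not in any RFC 1918 range)


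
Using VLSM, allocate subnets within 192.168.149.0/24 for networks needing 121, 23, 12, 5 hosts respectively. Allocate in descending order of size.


121 hosts -> /25 (126 usable): 192.168.149.0/25
23 hosts -> /27 (30 usable): 192.168.149.128/27
12 hosts -> /28 (14 usable): 192.168.149.160/28
5 hosts -> /29 (6 usable): 192.168.149.176/29
Allocation: 192.168.149.0/25 (121 hosts, 126 usable); 192.168.149.128/27 (23 hosts, 30 usable); 192.168.149.160/28 (12 hosts, 14 usable); 192.168.149.176/29 (5 hosts, 6 usable)


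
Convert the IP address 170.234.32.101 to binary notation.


170 = 10101010
234 = 11101010
32 = 00100000
101 = 01100101
Binary: 10101010.11101010.00100000.01100101


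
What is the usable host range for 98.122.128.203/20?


Network: 98.122.128.0
Broadcast: 98.122.143.255
First usable = network + 1
Last usable = broadcast - 1
Range: 98.122.128.1 to 98.122.143.254


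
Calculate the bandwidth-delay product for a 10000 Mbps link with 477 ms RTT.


BDP = bandwidth * RTT
= 10000 Mbps * 477 ms
= 10000 * 1e6 * 477 / 1000 bits
= 4770000000 bits
= 596250000 bytes
= 582275.3906 KB
BDP = 4770000000 bits (596250000 bytes)


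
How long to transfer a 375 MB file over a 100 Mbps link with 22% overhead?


Effective throughput = 100 * (1 - 22/100) = 78 Mbps
File size in Mb = 375 * 8 = 3000 Mb
Time = 3000 / 78
Time = 38.4615 seconds


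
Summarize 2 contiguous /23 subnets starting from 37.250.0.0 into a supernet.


Original prefix: /23
Number of subnets: 2 = 2^1
New prefix = 23 - 1 = 22
Supernet: 37.250.0.0/22


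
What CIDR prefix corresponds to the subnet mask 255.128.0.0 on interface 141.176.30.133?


Binary: 11111111.10000000.00000000.00000000
Count leading 1s
Prefix: /9


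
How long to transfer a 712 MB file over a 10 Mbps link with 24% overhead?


Effective throughput = 10 * (1 - 24/100) = 7.6 Mbps
File size in Mb = 712 * 8 = 5696 Mb
Time = 5696 / 7.6
Time = 749.4737 seconds


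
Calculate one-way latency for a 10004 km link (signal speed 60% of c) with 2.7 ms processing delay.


Speed = 0.6 * 3e5 km/s = 180000 km/s
Propagation delay = 10004 / 180000 = 0.0556 s = 55.5778 ms
Processing delay = 2.7 ms
Total one-way latency = 58.2778 ms


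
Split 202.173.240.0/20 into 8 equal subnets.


New prefix = 20 + 3 = 23
Each subnet has 512 addresses
  202.173.240.0/23
  202.173.242.0/23
  202.173.244.0/23
  202.173.246.0/23
  202.173.248.0/23
  202.173.250.0/23
  202.173.252.0/23
  202.173.254.0/23
Subnets: 202.173.240.0/23, 202.173.242.0/23, 202.173.244.0/23, 202.173.246.0/23, 202.173.248.0/23, 202.173.250.0/23, 202.173.252.0/23, 202.173.254.0/23


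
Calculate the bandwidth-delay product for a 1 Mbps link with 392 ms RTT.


BDP = bandwidth * RTT
= 1 Mbps * 392 ms
= 1 * 1e6 * 392 / 1000 bits
= 392000 bits
= 49000 bytes
= 47.8516 KB
BDP = 392000 bits (49000 bytes)


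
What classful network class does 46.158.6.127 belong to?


First octet: 46
Binary: 00101110
0xxxxxxx -> Class A (1-126)
Class A, default mask 255.0.0.0 (/8)


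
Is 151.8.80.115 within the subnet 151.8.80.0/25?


Subnet network: 151.8.80.0
Test IP AND mask: 151.8.80.0
Yes, 151.8.80.115 is in 151.8.80.0/25


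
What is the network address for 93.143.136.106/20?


IP:   01011101.10001111.10001000.01101010
Mask: 11111111.11111111.11110000.00000000
AND operation:
Net:  01011101.10001111.10000000.00000000
Network: 93.143.128.0/20


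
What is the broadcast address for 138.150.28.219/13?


Network: 138.144.0.0/13
Host bits = 19
Set all host bits to 1:
Broadcast: 138.151.255.255


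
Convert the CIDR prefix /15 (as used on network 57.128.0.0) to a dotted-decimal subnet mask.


/15 means 15 network bits, 17 host bits
Binary: 11111111111111100000000000000000
Mask: 255.254.0.0


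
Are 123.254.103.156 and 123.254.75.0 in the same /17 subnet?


Mask: 255.255.128.0
123.254.103.156 AND mask = 123.254.0.0
123.254.75.0 AND mask = 123.254.0.0
Yes, same subnet (123.254.0.0)


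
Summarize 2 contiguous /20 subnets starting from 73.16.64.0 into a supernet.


Original prefix: /20
Number of subnets: 2 = 2^1
New prefix = 20 - 1 = 19
Supernet: 73.16.64.0/19


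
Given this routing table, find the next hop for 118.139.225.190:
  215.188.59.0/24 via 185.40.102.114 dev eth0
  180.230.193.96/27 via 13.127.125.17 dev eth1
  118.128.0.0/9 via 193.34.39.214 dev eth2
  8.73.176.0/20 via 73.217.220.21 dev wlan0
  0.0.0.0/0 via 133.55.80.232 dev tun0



Longest prefix match for 118.139.225.190:
  /24 215.188.59.0: no
  /27 180.230.193.96: no
  /9 118.128.0.0: MATCH
  /20 8.73.176.0: no
  /0 0.0.0.0: MATCH
Selected: next-hop 193.34.39.214 via eth2 (matched /9)


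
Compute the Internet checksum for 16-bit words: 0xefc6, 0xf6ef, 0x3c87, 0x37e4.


Sum all words (with carry folding):
+ 0xefc6 = 0xefc6
+ 0xf6ef = 0xe6b6
+ 0x3c87 = 0x233e
+ 0x37e4 = 0x5b22
One's complement: ~0x5b22
Checksum = 0xa4dd


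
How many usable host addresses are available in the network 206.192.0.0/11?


Host bits = 32 - 11 = 21
Total addresses = 2^21 = 2097152
Usable = total - 2 (network and broadcast)
Usable hosts: 2097150


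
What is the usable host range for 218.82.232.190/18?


Network: 218.82.192.0
Broadcast: 218.82.255.255
First usable = network + 1
Last usable = broadcast - 1
Range: 218.82.192.1 to 218.82.255.254


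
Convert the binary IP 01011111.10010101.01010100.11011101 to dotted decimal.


01011111 = 95
10010101 = 149
01010100 = 84
11011101 = 221
IP: 95.149.84.221


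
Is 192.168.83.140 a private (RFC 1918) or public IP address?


RFC 1918 private ranges:
  10.0.0.0/8 (10.0.0.0 - 10.255.255.255)
  172.16.0.0/12 (172.16.0.0 - 172.31.255.255)
  192.168.0.0/16 (192.168.0.0 - 192.168.255.255)
Private (in 192.168.0.0/16)


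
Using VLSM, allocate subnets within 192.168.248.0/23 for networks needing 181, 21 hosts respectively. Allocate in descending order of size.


181 hosts -> /24 (254 usable): 192.168.248.0/24
21 hosts -> /27 (30 usable): 192.168.249.0/27
Allocation: 192.168.248.0/24 (181 hosts, 254 usable); 192.168.249.0/27 (21 hosts, 30 usable)


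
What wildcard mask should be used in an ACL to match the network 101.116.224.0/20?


Subnet mask: 255.255.240.0
Wildcard = 255.255.255.255 - subnet mask
255 - 255 = 0
255 - 255 = 0
255 - 240 = 15
255 - 0 = 255
Wildcard: 0.0.15.255


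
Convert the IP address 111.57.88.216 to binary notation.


111 = 01101111
57 = 00111001
88 = 01011000
216 = 11011000
Binary: 01101111.00111001.01011000.11011000


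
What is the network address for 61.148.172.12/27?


IP:   00111101.10010100.10101100.00001100
Mask: 11111111.11111111.11111111.11100000
AND operation:
Net:  00111101.10010100.10101100.00000000
Network: 61.148.172.0/27


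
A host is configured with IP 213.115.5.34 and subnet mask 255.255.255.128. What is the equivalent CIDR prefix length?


Binary: 11111111.11111111.11111111.10000000
Count leading 1s
Prefix: /25


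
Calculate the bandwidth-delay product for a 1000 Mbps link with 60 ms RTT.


BDP = bandwidth * RTT
= 1000 Mbps * 60 ms
= 1000 * 1e6 * 60 / 1000 bits
= 60000000 bits
= 7500000 bytes
= 7324.2188 KB
BDP = 60000000 bits (7500000 bytes)


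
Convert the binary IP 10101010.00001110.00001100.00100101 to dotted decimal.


10101010 = 170
00001110 = 14
00001100 = 12
00100101 = 37
IP: 170.14.12.37


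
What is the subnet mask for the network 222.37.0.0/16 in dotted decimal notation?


/16 means 16 network bits, 16 host bits
Binary: 11111111111111110000000000000000
Mask: 255.255.0.0


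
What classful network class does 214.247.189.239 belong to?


First octet: 214
Binary: 11010110
110xxxxx -> Class C (192-223)
Class C, default mask 255.255.255.0 (/24)


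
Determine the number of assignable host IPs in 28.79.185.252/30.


Host bits = 32 - 30 = 2
Total addresses = 2^2 = 4
Usable = total - 2 (network and broadcast)
Usable hosts: 2


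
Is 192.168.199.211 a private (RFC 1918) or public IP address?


RFC 1918 private ranges:
  10.0.0.0/8 (10.0.0.0 - 10.255.255.255)
  172.16.0.0/12 (172.16.0.0 - 172.31.255.255)
  192.168.0.0/16 (192.168.0.0 - 192.168.255.255)
Private (in 192.168.0.0/16)


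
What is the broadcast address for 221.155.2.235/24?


Network: 221.155.2.0/24
Host bits = 8
Set all host bits to 1:
Broadcast: 221.155.2.255


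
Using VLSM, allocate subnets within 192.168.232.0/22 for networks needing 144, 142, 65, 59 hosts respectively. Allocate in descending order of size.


144 hosts -> /24 (254 usable): 192.168.232.0/24
142 hosts -> /24 (254 usable): 192.168.233.0/24
65 hosts -> /25 (126 usable): 192.168.234.0/25
59 hosts -> /26 (62 usable): 192.168.234.128/26
Allocation: 192.168.232.0/24 (144 hosts, 254 usable); 192.168.233.0/24 (142 hosts, 254 usable); 192.168.234.0/25 (65 hosts, 126 usable); 192.168.234.128/26 (59 hosts, 62 usable)


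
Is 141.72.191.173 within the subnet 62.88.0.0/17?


Subnet network: 62.88.0.0
Test IP AND mask: 141.72.128.0
No, 141.72.191.173 is not in 62.88.0.0/17


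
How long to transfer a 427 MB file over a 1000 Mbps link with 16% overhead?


Effective throughput = 1000 * (1 - 16/100) = 840 Mbps
File size in Mb = 427 * 8 = 3416 Mb
Time = 3416 / 840
Time = 4.0667 seconds


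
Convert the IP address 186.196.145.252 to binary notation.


186 = 10111010
196 = 11000100
145 = 10010001
252 = 11111100
Binary: 10111010.11000100.10010001.11111100


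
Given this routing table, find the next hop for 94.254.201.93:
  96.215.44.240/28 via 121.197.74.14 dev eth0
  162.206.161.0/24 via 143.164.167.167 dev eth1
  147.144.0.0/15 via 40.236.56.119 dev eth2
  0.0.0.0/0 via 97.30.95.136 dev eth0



Longest prefix match for 94.254.201.93:
  /28 96.215.44.240: no
  /24 162.206.161.0: no
  /15 147.144.0.0: no
  /0 0.0.0.0: MATCH
Selected: next-hop 97.30.95.136 via eth0 (matched /0)


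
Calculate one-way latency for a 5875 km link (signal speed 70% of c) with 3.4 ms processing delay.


Speed = 0.7 * 3e5 km/s = 210000 km/s
Propagation delay = 5875 / 210000 = 0.028 s = 27.9762 ms
Processing delay = 3.4 ms
Total one-way latency = 31.3762 ms


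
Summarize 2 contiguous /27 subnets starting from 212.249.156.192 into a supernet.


Original prefix: /27
Number of subnets: 2 = 2^1
New prefix = 27 - 1 = 26
Supernet: 212.249.156.192/26


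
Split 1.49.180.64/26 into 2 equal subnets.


New prefix = 26 + 1 = 27
Each subnet has 32 addresses
  1.49.180.64/27
  1.49.180.96/27
Subnets: 1.49.180.64/27, 1.49.180.96/27


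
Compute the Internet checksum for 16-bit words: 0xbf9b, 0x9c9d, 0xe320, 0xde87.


Sum all words (with carry folding):
+ 0xbf9b = 0xbf9b
+ 0x9c9d = 0x5c39
+ 0xe320 = 0x3f5a
+ 0xde87 = 0x1de2
One's complement: ~0x1de2
Checksum = 0xe21d


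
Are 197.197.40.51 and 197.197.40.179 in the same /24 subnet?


Mask: 255.255.255.0
197.197.40.51 AND mask = 197.197.40.0
197.197.40.179 AND mask = 197.197.40.0
Yes, same subnet (197.197.40.0)


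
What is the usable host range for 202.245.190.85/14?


Network: 202.244.0.0
Broadcast: 202.247.255.255
First usable = network + 1
Last usable = broadcast - 1
Range: 202.244.0.1 to 202.247.255.254


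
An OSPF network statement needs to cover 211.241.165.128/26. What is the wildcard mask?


Subnet mask: 255.255.255.192
Wildcard = 255.255.255.255 - subnet mask
255 - 255 = 0
255 - 255 = 0
255 - 255 = 0
255 - 192 = 63
Wildcard: 0.0.0.63


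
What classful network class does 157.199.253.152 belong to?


First octet: 157
Binary: 10011101
10xxxxxx -> Class B (128-191)
Class B, default mask 255.255.0.0 (/16)


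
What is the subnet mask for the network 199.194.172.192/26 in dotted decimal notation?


/26 means 26 network bits, 6 host bits
Binary: 11111111111111111111111111000000
Mask: 255.255.255.192


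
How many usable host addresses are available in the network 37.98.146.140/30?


Host bits = 32 - 30 = 2
Total addresses = 2^2 = 4
Usable = total - 2 (network and broadcast)
Usable hosts: 2


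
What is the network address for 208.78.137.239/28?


IP:   11010000.01001110.10001001.11101111
Mask: 11111111.11111111.11111111.11110000
AND operation:
Net:  11010000.01001110.10001001.11100000
Network: 208.78.137.224/28


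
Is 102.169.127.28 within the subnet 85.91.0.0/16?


Subnet network: 85.91.0.0
Test IP AND mask: 102.169.0.0
No, 102.169.127.28 is not in 85.91.0.0/16


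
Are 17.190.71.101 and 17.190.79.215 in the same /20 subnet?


Mask: 255.255.240.0
17.190.71.101 AND mask = 17.190.64.0
17.190.79.215 AND mask = 17.190.64.0
Yes, same subnet (17.190.64.0)


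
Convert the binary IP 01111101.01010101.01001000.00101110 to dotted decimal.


01111101 = 125
01010101 = 85
01001000 = 72
00101110 = 46
IP: 125.85.72.46


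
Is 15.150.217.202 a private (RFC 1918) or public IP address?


RFC 1918 private ranges:
  10.0.0.0/8 (10.0.0.0 - 10.255.255.255)
  172.16.0.0/12 (172.16.0.0 - 172.31.255.255)
  192.168.0.0/16 (192.168.0.0 - 192.168.255.255)
Public (not in any RFC 1918 range)


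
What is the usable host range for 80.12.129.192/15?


Network: 80.12.0.0
Broadcast: 80.13.255.255
First usable = network + 1
Last usable = broadcast - 1
Range: 80.12.0.1 to 80.13.255.254


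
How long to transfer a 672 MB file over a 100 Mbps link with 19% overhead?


Effective throughput = 100 * (1 - 19/100) = 81 Mbps
File size in Mb = 672 * 8 = 5376 Mb
Time = 5376 / 81
Time = 66.3704 seconds


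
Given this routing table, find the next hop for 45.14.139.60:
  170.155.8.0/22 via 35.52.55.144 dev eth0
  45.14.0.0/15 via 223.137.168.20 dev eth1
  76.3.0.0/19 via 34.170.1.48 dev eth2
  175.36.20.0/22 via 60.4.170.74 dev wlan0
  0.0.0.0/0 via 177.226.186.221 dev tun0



Longest prefix match for 45.14.139.60:
  /22 170.155.8.0: no
  /15 45.14.0.0: MATCH
  /19 76.3.0.0: no
  /22 175.36.20.0: no
  /0 0.0.0.0: MATCH
Selected: next-hop 223.137.168.20 via eth1 (matched /15)


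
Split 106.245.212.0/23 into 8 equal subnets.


New prefix = 23 + 3 = 26
Each subnet has 64 addresses
  106.245.212.0/26
  106.245.212.64/26
  106.245.212.128/26
  106.245.212.192/26
  106.245.213.0/26
  106.245.213.64/26
  106.245.213.128/26
  106.245.213.192/26
Subnets: 106.245.212.0/26, 106.245.212.64/26, 106.245.212.128/26, 106.245.212.192/26, 106.245.213.0/26, 106.245.213.64/26, 106.245.213.128/26, 106.245.213.192/26


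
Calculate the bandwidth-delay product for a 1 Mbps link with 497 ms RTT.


BDP = bandwidth * RTT
= 1 Mbps * 497 ms
= 1 * 1e6 * 497 / 1000 bits
= 497000 bits
= 62125 bytes
= 60.6689 KB
BDP = 497000 bits (62125 bytes)


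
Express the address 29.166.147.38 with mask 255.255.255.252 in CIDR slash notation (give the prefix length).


Binary: 11111111.11111111.11111111.11111100
Count leading 1s
Prefix: /30


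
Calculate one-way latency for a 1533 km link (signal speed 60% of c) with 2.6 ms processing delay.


Speed = 0.6 * 3e5 km/s = 180000 km/s
Propagation delay = 1533 / 180000 = 0.0085 s = 8.5167 ms
Processing delay = 2.6 ms
Total one-way latency = 11.1167 ms


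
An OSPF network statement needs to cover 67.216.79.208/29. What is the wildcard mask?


Subnet mask: 255.255.255.248
Wildcard = 255.255.255.255 - subnet mask
255 - 255 = 0
255 - 255 = 0
255 - 255 = 0
255 - 248 = 7
Wildcard: 0.0.0.7


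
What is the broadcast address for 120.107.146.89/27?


Network: 120.107.146.64/27
Host bits = 5
Set all host bits to 1:
Broadcast: 120.107.146.95


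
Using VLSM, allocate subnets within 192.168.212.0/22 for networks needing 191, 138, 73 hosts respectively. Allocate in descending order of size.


191 hosts -> /24 (254 usable): 192.168.212.0/24
138 hosts -> /24 (254 usable): 192.168.213.0/24
73 hosts -> /25 (126 usable): 192.168.214.0/25
Allocation: 192.168.212.0/24 (191 hosts, 254 usable); 192.168.213.0/24 (138 hosts, 254 usable); 192.168.214.0/25 (73 hosts, 126 usable)


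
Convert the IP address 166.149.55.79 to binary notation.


166 = 10100110
149 = 10010101
55 = 00110111
79 = 01001111
Binary: 10100110.10010101.00110111.01001111


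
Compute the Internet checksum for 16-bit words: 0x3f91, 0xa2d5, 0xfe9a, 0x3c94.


Sum all words (with carry folding):
+ 0x3f91 = 0x3f91
+ 0xa2d5 = 0xe266
+ 0xfe9a = 0xe101
+ 0x3c94 = 0x1d96
One's complement: ~0x1d96
Checksum = 0xe269


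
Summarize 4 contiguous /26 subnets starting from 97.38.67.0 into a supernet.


Original prefix: /26
Number of subnets: 4 = 2^2
New prefix = 26 - 2 = 24
Supernet: 97.38.67.0/24


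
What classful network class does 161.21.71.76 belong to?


First octet: 161
Binary: 10100001
10xxxxxx -> Class B (128-191)
Class B, default mask 255.255.0.0 (/16)


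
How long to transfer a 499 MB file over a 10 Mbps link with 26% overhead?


Effective throughput = 10 * (1 - 26/100) = 7.4 Mbps
File size in Mb = 499 * 8 = 3992 Mb
Time = 3992 / 7.4
Time = 539.4595 seconds


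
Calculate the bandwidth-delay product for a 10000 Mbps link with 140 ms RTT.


BDP = bandwidth * RTT
= 10000 Mbps * 140 ms
= 10000 * 1e6 * 140 / 1000 bits
= 1400000000 bits
= 175000000 bytes
= 170898.4375 KB
BDP = 1400000000 bits (175000000 bytes)


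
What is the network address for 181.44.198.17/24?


IP:   10110101.00101100.11000110.00010001
Mask: 11111111.11111111.11111111.00000000
AND operation:
Net:  10110101.00101100.11000110.00000000
Network: 181.44.198.0/24


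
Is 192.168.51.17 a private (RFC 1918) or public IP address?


RFC 1918 private ranges:
  10.0.0.0/8 (10.0.0.0 - 10.255.255.255)
  172.16.0.0/12 (172.16.0.0 - 172.31.255.255)
  192.168.0.0/16 (192.168.0.0 - 192.168.255.255)
Private (in 192.168.0.0/16)


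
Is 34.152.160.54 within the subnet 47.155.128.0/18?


Subnet network: 47.155.128.0
Test IP AND mask: 34.152.128.0
No, 34.152.160.54 is not in 47.155.128.0/18


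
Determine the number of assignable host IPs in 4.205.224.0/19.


Host bits = 32 - 19 = 13
Total addresses = 2^13 = 8192
Usable = total - 2 (network and broadcast)
Usable hosts: 8190


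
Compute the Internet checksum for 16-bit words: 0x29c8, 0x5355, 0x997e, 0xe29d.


Sum all words (with carry folding):
+ 0x29c8 = 0x29c8
+ 0x5355 = 0x7d1d
+ 0x997e = 0x169c
+ 0xe29d = 0xf939
One's complement: ~0xf939
Checksum = 0x06c6


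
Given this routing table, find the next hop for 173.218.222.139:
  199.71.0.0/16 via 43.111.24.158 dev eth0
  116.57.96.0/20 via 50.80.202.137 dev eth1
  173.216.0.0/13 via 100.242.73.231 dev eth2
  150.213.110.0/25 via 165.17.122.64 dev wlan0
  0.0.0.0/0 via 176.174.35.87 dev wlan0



Longest prefix match for 173.218.222.139:
  /16 199.71.0.0: no
  /20 116.57.96.0: no
  /13 173.216.0.0: MATCH
  /25 150.213.110.0: no
  /0 0.0.0.0: MATCH
Selected: next-hop 100.242.73.231 via eth2 (matched /13)


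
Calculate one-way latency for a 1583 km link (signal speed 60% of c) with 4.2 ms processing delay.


Speed = 0.6 * 3e5 km/s = 180000 km/s
Propagation delay = 1583 / 180000 = 0.0088 s = 8.7944 ms
Processing delay = 4.2 ms
Total one-way latency = 12.9944 ms


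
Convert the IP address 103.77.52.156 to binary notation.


103 = 01100111
77 = 01001101
52 = 00110100
156 = 10011100
Binary: 01100111.01001101.00110100.10011100


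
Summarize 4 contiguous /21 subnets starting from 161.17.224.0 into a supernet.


Original prefix: /21
Number of subnets: 4 = 2^2
New prefix = 21 - 2 = 19
Supernet: 161.17.224.0/19


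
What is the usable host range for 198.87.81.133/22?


Network: 198.87.80.0
Broadcast: 198.87.83.255
First usable = network + 1
Last usable = broadcast - 1
Range: 198.87.80.1 to 198.87.83.254


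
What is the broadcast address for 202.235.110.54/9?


Network: 202.128.0.0/9
Host bits = 23
Set all host bits to 1:
Broadcast: 202.255.255.255


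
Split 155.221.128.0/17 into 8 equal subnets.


New prefix = 17 + 3 = 20
Each subnet has 4096 addresses
  155.221.128.0/20
  155.221.144.0/20
  155.221.160.0/20
  155.221.176.0/20
  155.221.192.0/20
  155.221.208.0/20
  155.221.224.0/20
  155.221.240.0/20
Subnets: 155.221.128.0/20, 155.221.144.0/20, 155.221.160.0/20, 155.221.176.0/20, 155.221.192.0/20, 155.221.208.0/20, 155.221.224.0/20, 155.221.240.0/20


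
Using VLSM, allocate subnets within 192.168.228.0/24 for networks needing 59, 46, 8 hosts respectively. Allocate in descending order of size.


59 hosts -> /26 (62 usable): 192.168.228.0/26
46 hosts -> /26 (62 usable): 192.168.228.64/26
8 hosts -> /28 (14 usable): 192.168.228.128/28
Allocation: 192.168.228.0/26 (59 hosts, 62 usable); 192.168.228.64/26 (46 hosts, 62 usable); 192.168.228.128/28 (8 hosts, 14 usable)


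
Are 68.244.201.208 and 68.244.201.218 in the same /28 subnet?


Mask: 255.255.255.240
68.244.201.208 AND mask = 68.244.201.208
68.244.201.218 AND mask = 68.244.201.208
Yes, same subnet (68.244.201.208)


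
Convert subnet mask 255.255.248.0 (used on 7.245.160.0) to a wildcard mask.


Subnet mask: 255.255.248.0
Wildcard = 255.255.255.255 - subnet mask
255 - 255 = 0
255 - 255 = 0
255 - 248 = 7
255 - 0 = 255
Wildcard: 0.0.7.255


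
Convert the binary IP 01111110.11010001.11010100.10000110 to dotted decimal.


01111110 = 126
11010001 = 209
11010100 = 212
10000110 = 134
IP: 126.209.212.134


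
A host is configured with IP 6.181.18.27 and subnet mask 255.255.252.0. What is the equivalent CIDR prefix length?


Binary: 11111111.11111111.11111100.00000000
Count leading 1s
Prefix: /22


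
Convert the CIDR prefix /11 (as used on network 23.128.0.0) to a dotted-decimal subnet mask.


/11 means 11 network bits, 21 host bits
Binary: 11111111111000000000000000000000
Mask: 255.224.0.0


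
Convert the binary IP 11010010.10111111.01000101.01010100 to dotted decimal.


11010010 = 210
10111111 = 191
01000101 = 69
01010100 = 84
IP: 210.191.69.84


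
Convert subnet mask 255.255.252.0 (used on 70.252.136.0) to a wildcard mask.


Subnet mask: 255.255.252.0
Wildcard = 255.255.255.255 - subnet mask
255 - 255 = 0
255 - 255 = 0
255 - 252 = 3
255 - 0 = 255
Wildcard: 0.0.3.255


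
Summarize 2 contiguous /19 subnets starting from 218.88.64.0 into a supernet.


Original prefix: /19
Number of subnets: 2 = 2^1
New prefix = 19 - 1 = 18
Supernet: 218.88.64.0/18


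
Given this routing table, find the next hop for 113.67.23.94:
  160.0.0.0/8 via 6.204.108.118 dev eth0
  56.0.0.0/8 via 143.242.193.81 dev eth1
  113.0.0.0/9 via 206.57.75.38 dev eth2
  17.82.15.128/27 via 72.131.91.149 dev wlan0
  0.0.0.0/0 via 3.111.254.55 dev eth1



Longest prefix match for 113.67.23.94:
  /8 160.0.0.0: no
  /8 56.0.0.0: no
  /9 113.0.0.0: MATCH
  /27 17.82.15.128: no
  /0 0.0.0.0: MATCH
Selected: next-hop 206.57.75.38 via eth2 (matched /9)


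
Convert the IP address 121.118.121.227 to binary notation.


121 = 01111001
118 = 01110110
121 = 01111001
227 = 11100011
Binary: 01111001.01110110.01111001.11100011


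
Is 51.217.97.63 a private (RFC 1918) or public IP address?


RFC 1918 private ranges:
  10.0.0.0/8 (10.0.0.0 - 10.255.255.255)
  172.16.0.0/12 (172.16.0.0 - 172.31.255.255)
  192.168.0.0/16 (192.168.0.0 - 192.168.255.255)
Public (not in any RFC 1918 range)


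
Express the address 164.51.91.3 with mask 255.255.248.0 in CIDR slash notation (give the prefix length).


Binary: 11111111.11111111.11111000.00000000
Count leading 1s
Prefix: /21


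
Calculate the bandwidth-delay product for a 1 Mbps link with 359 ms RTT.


BDP = bandwidth * RTT
= 1 Mbps * 359 ms
= 1 * 1e6 * 359 / 1000 bits
= 359000 bits
= 44875 bytes
= 43.8232 KB
BDP = 359000 bits (44875 bytes)


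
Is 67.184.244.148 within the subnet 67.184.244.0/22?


Subnet network: 67.184.244.0
Test IP AND mask: 67.184.244.0
Yes, 67.184.244.148 is in 67.184.244.0/22


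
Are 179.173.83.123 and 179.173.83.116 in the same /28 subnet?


Mask: 255.255.255.240
179.173.83.123 AND mask = 179.173.83.112
179.173.83.116 AND mask = 179.173.83.112
Yes, same subnet (179.173.83.112)


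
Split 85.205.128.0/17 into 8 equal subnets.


New prefix = 17 + 3 = 20
Each subnet has 4096 addresses
  85.205.128.0/20
  85.205.144.0/20
  85.205.160.0/20
  85.205.176.0/20
  85.205.192.0/20
  85.205.208.0/20
  85.205.224.0/20
  85.205.240.0/20
Subnets: 85.205.128.0/20, 85.205.144.0/20, 85.205.160.0/20, 85.205.176.0/20, 85.205.192.0/20, 85.205.208.0/20, 85.205.224.0/20, 85.205.240.0/20


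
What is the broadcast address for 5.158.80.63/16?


Network: 5.158.0.0/16
Host bits = 16
Set all host bits to 1:
Broadcast: 5.158.255.255


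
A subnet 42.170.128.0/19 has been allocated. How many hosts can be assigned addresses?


Host bits = 32 - 19 = 13
Total addresses = 2^13 = 8192
Usable = total - 2 (network and broadcast)
Usable hosts: 8190


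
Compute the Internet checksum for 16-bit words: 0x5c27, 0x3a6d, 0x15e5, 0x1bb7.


Sum all words (with carry folding):
+ 0x5c27 = 0x5c27
+ 0x3a6d = 0x9694
+ 0x15e5 = 0xac79
+ 0x1bb7 = 0xc830
One's complement: ~0xc830
Checksum = 0x37cf


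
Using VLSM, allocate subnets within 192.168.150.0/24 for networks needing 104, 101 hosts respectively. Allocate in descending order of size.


104 hosts -> /25 (126 usable): 192.168.150.0/25
101 hosts -> /25 (126 usable): 192.168.150.128/25
Allocation: 192.168.150.0/25 (104 hosts, 126 usable); 192.168.150.128/25 (101 hosts, 126 usable)


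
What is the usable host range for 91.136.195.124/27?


Network: 91.136.195.96
Broadcast: 91.136.195.127
First usable = network + 1
Last usable = broadcast - 1
Range: 91.136.195.97 to 91.136.195.126


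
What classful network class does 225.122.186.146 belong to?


First octet: 225
Binary: 11100001
1110xxxx -> Class D (224-239)
Class D (multicast), default mask N/A


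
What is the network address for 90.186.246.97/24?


IP:   01011010.10111010.11110110.01100001
Mask: 11111111.11111111.11111111.00000000
AND operation:
Net:  01011010.10111010.11110110.00000000
Network: 90.186.246.0/24


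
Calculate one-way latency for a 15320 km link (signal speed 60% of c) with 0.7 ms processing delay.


Speed = 0.6 * 3e5 km/s = 180000 km/s
Propagation delay = 15320 / 180000 = 0.0851 s = 85.1111 ms
Processing delay = 0.7 ms
Total one-way latency = 85.8111 ms


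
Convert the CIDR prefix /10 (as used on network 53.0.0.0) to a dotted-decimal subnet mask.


/10 means 10 network bits, 22 host bits
Binary: 11111111110000000000000000000000
Mask: 255.192.0.0


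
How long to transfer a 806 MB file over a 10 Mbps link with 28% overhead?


Effective throughput = 10 * (1 - 28/100) = 7.2 Mbps
File size in Mb = 806 * 8 = 6448 Mb
Time = 6448 / 7.2
Time = 895.5556 seconds


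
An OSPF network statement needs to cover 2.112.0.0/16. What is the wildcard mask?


Subnet mask: 255.255.0.0
Wildcard = 255.255.255.255 - subnet mask
255 - 255 = 0
255 - 255 = 0
255 - 0 = 255
255 - 0 = 255
Wildcard: 0.0.255.255


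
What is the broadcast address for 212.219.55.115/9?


Network: 212.128.0.0/9
Host bits = 23
Set all host bits to 1:
Broadcast: 212.255.255.255


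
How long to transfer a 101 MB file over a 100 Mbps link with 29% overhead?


Effective throughput = 100 * (1 - 29/100) = 71 Mbps
File size in Mb = 101 * 8 = 808 Mb
Time = 808 / 71
Time = 11.3803 seconds


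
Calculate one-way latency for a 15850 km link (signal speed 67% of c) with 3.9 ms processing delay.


Speed = 0.67 * 3e5 km/s = 201000 km/s
Propagation delay = 15850 / 201000 = 0.0789 s = 78.8557 ms
Processing delay = 3.9 ms
Total one-way latency = 82.7557 ms


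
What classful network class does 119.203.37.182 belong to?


First octet: 119
Binary: 01110111
0xxxxxxx -> Class A (1-126)
Class A, default mask 255.0.0.0 (/8)


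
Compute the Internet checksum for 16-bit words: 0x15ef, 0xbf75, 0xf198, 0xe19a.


Sum all words (with carry folding):
+ 0x15ef = 0x15ef
+ 0xbf75 = 0xd564
+ 0xf198 = 0xc6fd
+ 0xe19a = 0xa898
One's complement: ~0xa898
Checksum = 0x5767
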